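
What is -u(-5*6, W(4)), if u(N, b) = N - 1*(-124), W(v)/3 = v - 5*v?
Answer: -94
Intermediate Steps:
W(v) = -12*v (W(v) = 3*(v - 5*v) = 3*(-4*v) = -12*v)
u(N, b) = 124 + N (u(N, b) = N + 124 = 124 + N)
-u(-5*6, W(4)) = -(124 - 5*6) = -(124 - 30) = -1*94 = -94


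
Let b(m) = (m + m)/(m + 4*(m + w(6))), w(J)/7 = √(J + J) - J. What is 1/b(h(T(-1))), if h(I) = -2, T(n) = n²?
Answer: 89/2 - 14*√3 ≈ 20.251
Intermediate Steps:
w(J) = -7*J + 7*√2*√J (w(J) = 7*(√(J + J) - J) = 7*(√(2*J) - J) = 7*(√2*√J - J) = 7*(-J + √2*√J) = -7*J + 7*√2*√J)
b(m) = 2*m/(-168 + 5*m + 56*√3) (b(m) = (m + m)/(m + 4*(m + (-7*6 + 7*√2*√6))) = (2*m)/(m + 4*(m + (-42 + 14*√3))) = (2*m)/(m + 4*(-42 + m + 14*√3)) = (2*m)/(m + (-168 + 4*m + 56*√3)) = (2*m)/(-168 + 5*m + 56*√3) = 2*m/(-168 + 5*m + 56*√3))
1/b(h(T(-1))) = 1/(2*(-2)/(-168 + 5*(-2) + 56*√3)) = 1/(2*(-2)/(-168 - 10 + 56*√3)) = 1/(2*(-2)/(-178 + 56*√3)) = 1/(-4/(-178 + 56*√3)) = 89/2 - 14*√3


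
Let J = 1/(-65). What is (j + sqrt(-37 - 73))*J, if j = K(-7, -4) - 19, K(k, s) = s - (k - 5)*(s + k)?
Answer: 31/13 - I*sqrt(110)/65 ≈ 2.3846 - 0.16136*I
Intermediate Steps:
K(k, s) = s - (-5 + k)*(k + s)
j = -155 (j = (-1*(-7)**2 + 5*(-7) + 6*(-4) - 1*(-7)*(-4)) - 19 = (-1*49 - 35 - 24 - 28) - 19 = (-49 - 35 - 24 - 28) - 19 = -136 - 19 = -155)
J = -1/65 ≈ -0.015385
(j + sqrt(-37 - 73))*J = (-155 + sqrt(-37 - 73))*(-1/65) = (-155 + sqrt(-110))*(-1/65) = (-155 + I*sqrt(110))*(-1/65) = 31/13 - I*sqrt(110)/65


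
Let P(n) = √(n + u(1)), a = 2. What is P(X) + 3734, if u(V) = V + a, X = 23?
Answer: 3734 + √26 ≈ 3739.1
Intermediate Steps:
u(V) = 2 + V (u(V) = V + 2 = 2 + V)
P(n) = √(3 + n) (P(n) = √(n + (2 + 1)) = √(n + 3) = √(3 + n))
P(X) + 3734 = √(3 + 23) + 3734 = √26 + 3734 = 3734 + √26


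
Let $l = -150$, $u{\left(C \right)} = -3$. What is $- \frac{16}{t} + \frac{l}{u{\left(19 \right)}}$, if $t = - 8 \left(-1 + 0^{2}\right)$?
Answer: $48$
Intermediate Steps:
$t = 8$ ($t = - 8 \left(-1 + 0\right) = \left(-8\right) \left(-1\right) = 8$)
$- \frac{16}{t} + \frac{l}{u{\left(19 \right)}} = - \frac{16}{8} - \frac{150}{-3} = \left(-16\right) \frac{1}{8} - -50 = -2 + 50 = 48$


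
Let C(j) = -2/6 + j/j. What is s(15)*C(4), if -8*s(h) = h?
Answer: -5/4 ≈ -1.2500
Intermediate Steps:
s(h) = -h/8
C(j) = ⅔ (C(j) = -2*⅙ + 1 = -⅓ + 1 = ⅔)
s(15)*C(4) = -⅛*15*(⅔) = -15/8*⅔ = -5/4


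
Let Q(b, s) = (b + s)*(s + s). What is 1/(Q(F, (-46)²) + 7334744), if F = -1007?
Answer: 1/12028032 ≈ 8.3139e-8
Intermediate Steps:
Q(b, s) = 2*s*(b + s) (Q(b, s) = (b + s)*(2*s) = 2*s*(b + s))
1/(Q(F, (-46)²) + 7334744) = 1/(2*(-46)²*(-1007 + (-46)²) + 7334744) = 1/(2*2116*(-1007 + 2116) + 7334744) = 1/(2*2116*1109 + 7334744) = 1/(4693288 + 7334744) = 1/12028032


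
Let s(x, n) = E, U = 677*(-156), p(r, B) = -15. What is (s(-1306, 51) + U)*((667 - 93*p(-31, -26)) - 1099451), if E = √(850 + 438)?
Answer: 115897447068 - 2194778*√322 ≈ 1.1586e+11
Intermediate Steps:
E = 2*√322 (E = √1288 = 2*√322 ≈ 35.889)
U = -105612
s(x, n) = 2*√322
(s(-1306, 51) + U)*((667 - 93*p(-31, -26)) - 1099451) = (2*√322 - 105612)*((667 - 93*(-15)) - 1099451) = (-105612 + 2*√322)*((667 + 1395) - 1099451) = (-105612 + 2*√322)*(2062 - 1099451) = (-105612 + 2*√322)*(-1097389) = 115897447068 - 2194778*√322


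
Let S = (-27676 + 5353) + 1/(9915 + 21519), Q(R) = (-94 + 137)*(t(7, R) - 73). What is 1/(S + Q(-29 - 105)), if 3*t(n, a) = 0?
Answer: -31434/800372507 ≈ -3.9274e-5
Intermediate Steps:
t(n, a) = 0 (t(n, a) = (⅓)*0 = 0)
Q(R) = -3139 (Q(R) = (-94 + 137)*(0 - 73) = 43*(-73) = -3139)
S = -701701181/31434 (S = -22323 + 1/31434 = -701701181/31434 ≈ -22323.)
1/(S + Q(-29 - 105)) = 1/(-701701181/31434 - 3139) = 1/(-800372507/31434) = -31434/800372507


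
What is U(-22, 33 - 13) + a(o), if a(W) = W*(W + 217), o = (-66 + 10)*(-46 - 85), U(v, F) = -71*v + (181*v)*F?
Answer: 55330730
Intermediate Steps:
U(v, F) = -71*v + 181*F*v
o = 7336 (o = -56*(-131) = 7336)
a(W) = W*(217 + W)
U(-22, 33 - 13) + a(o) = -22*(-71 + 181*(33 - 13)) + 7336*(217 + 7336) = -22*(-71 + 181*20) + 7336*7553 = -22*(-71 + 3620) + 55408808 = -22*3549 + 55408808 = -78078 + 55408808 = 55330730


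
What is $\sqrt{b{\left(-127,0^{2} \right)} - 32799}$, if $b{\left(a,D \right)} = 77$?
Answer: $i \sqrt{32722} \approx 180.89 i$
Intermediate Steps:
$\sqrt{b{\left(-127,0^{2} \right)} - 32799} = \sqrt{77 - 32799} = \sqrt{-32722} = i \sqrt{32722}$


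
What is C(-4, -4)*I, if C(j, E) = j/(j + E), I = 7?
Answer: 7/2 ≈ 3.5000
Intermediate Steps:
C(j, E) = j/(E + j)
C(-4, -4)*I = -4/(-4 - 4)*7 = -4/(-8)*7 = -4*(-⅛)*7 = (½)*7 = 7/2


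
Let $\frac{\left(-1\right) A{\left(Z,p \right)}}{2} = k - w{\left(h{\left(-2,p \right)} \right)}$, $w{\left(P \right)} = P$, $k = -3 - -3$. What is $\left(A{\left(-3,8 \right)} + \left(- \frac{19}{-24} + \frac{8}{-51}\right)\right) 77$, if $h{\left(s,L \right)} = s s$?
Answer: $\frac{271271}{408} \approx 664.88$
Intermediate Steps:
$k = 0$ ($k = -3 + 3 = 0$)
$h{\left(s,L \right)} = s^{2}$
$A{\left(Z,p \right)} = 8$ ($A{\left(Z,p \right)} = - 2 \left(0 - \left(-2\right)^{2}\right) = - 2 \left(0 - 4\right) = \left(-2\right) \left(-4\right) = 8$)
$\left(A{\left(-3,8 \right)} + \left(- \frac{19}{-24} + \frac{8}{-51}\right)\right) 77 = \left(8 + \left(- \frac{19}{-24} + \frac{8}{-51}\right)\right) 77 = \left(8 + \left(\left(-19\right) \left(- \frac{1}{24}\right) + 8 \left(- \frac{1}{51}\right)\right)\right) 77 = \left(8 + \left(\frac{19}{24} - \frac{8}{51}\right)\right) 77 = \left(8 + \frac{259}{408}\right) 77 = \frac{3523}{408} \cdot 77 = \frac{271271}{408}$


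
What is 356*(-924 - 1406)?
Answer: -829480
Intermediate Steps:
356*(-924 - 1406) = 356*(-2330) = -829480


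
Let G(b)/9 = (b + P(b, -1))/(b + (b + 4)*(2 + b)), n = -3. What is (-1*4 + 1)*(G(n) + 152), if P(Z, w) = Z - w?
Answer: -1959/4 ≈ -489.75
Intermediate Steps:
G(b) = 9*(1 + 2*b)/(b + (2 + b)*(4 + b)) (G(b) = 9*((b + (b - 1*(-1)))/(b + (b + 4)*(2 + b))) = 9*((b + (b + 1))/(b + (4 + b)*(2 + b))) = 9*((b + (1 + b))/(b + (2 + b)*(4 + b))) = 9*((1 + 2*b)/(b + (2 + b)*(4 + b))) = 9*(1 + 2*b)/(b + (2 + b)*(4 + b)))
(-1*4 + 1)*(G(n) + 152) = (-1*4 + 1)*(9*(1 + 2*(-3))/(8 + (-3)² + 7*(-3)) + 152) = (-4 + 1)*(9*(1 - 6)/(8 + 9 - 21) + 152) = -3*(9*(-5)/(-4) + 152) = -3*(9*(-¼)*(-5) + 152) = -3*(45/4 + 152) = -3*653/4 = -1959/4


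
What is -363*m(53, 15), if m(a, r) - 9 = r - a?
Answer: 10527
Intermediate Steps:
m(a, r) = 9 + r - a (m(a, r) = 9 + (r - a) = 9 + r - a)
-363*m(53, 15) = -363*(9 + 15 - 1*53) = -363*(9 + 15 - 53) = -363*(-29) = 10527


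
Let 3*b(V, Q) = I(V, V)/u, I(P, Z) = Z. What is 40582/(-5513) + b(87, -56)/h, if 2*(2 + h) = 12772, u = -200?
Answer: -51815257477/7038998400 ≈ -7.3612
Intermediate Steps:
b(V, Q) = -V/600 (b(V, Q) = (V/(-200))/3 = (V*(-1/200))/3 = (-V/200)/3 = -V/600)
h = 6384 (h = -2 + (1/2)*12772 = -2 + 6386 = 6384)
40582/(-5513) + b(87, -56)/h = 40582/(-5513) - 1/600*87/6384 = 40582*(-1/5513) - 29/200*1/6384 = -40582/5513 - 29/1276800 = -51815257477/7038998400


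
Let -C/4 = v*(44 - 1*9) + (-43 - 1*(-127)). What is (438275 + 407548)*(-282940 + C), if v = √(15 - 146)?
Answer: -239601356148 - 118415220*I*√131 ≈ -2.396e+11 - 1.3553e+9*I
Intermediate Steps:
v = I*√131 (v = √(-131) = I*√131 ≈ 11.446*I)
C = -336 - 140*I*√131 (C = -4*((I*√131)*(44 - 1*9) + (-43 - 1*(-127))) = -4*((I*√131)*(44 - 9) + (-43 + 127)) = -4*((I*√131)*35 + 84) = -4*(35*I*√131 + 84) = -4*(84 + 35*I*√131) = -336 - 140*I*√131 ≈ -336.0 - 1602.4*I)
(438275 + 407548)*(-282940 + C) = (438275 + 407548)*(-282940 + (-336 - 140*I*√131)) = 845823*(-283276 - 140*I*√131) = -239601356148 - 118415220*I*√131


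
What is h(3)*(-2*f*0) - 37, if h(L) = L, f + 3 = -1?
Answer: -37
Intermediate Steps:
f = -4 (f = -3 - 1 = -4)
h(3)*(-2*f*0) - 37 = 3*(-2*(-4)*0) - 37 = 3*(8*0) - 37 = 3*0 - 37 = 0 - 37 = -37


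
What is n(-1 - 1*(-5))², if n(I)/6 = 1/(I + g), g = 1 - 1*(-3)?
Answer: 9/16 ≈ 0.56250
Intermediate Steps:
g = 4 (g = 1 + 3 = 4)
n(I) = 6/(4 + I) (n(I) = 6/(I + 4) = 6/(4 + I))
n(-1 - 1*(-5))² = (6/(4 + (-1 - 1*(-5))))² = (6/(4 + (-1 + 5)))² = (6/(4 + 4))² = (6/8)² = (6*(⅛))² = (¾)² = 9/16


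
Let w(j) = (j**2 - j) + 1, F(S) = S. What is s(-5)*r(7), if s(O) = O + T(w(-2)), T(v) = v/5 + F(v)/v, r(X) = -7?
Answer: 91/5 ≈ 18.200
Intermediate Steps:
w(j) = 1 + j**2 - j
T(v) = 1 + v/5 (T(v) = v/5 + v/v = v*(1/5) + 1 = v/5 + 1 = 1 + v/5)
s(O) = 12/5 + O (s(O) = O + (1 + (1 + (-2)**2 - 1*(-2))/5) = O + (1 + (1 + 4 + 2)/5) = O + (1 + (1/5)*7) = O + (1 + 7/5) = O + 12/5 = 12/5 + O)
s(-5)*r(7) = (12/5 - 5)*(-7) = -13/5*(-7) = 91/5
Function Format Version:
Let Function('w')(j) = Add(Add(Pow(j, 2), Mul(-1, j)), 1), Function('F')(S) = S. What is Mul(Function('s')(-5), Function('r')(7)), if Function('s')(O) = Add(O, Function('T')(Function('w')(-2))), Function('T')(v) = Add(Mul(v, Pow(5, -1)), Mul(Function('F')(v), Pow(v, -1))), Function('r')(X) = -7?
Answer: Rational(91, 5) ≈ 18.200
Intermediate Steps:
Function('w')(j) = Add(1, Pow(j, 2), Mul(-1, j))
Function('T')(v) = Add(1, Mul(Rational(1, 5), v)) (Function('T')(v) = Add(Mul(v, Pow(5, -1)), Mul(v, Pow(v, -1))) = Add(Mul(v, Rational(1, 5)), 1) = Add(Mul(Rational(1, 5), v), 1) = Add(1, Mul(Rational(1, 5), v)))
Function('s')(O) = Add(Rational(12, 5), O) (Function('s')(O) = Add(O, Add(1, Mul(Rational(1, 5), Add(1, Pow(-2, 2), Mul(-1, -2))))) = Add(O, Add(1, Mul(Rational(1, 5), Add(1, 4, 2)))) = Add(O, Add(1, Mul(Rational(1, 5), 7))) = Add(O, Add(1, Rational(7, 5))) = Add(O, Rational(12, 5)) = Add(Rational(12, 5), O))
Mul(Function('s')(-5), Function('r')(7)) = Mul(Add(Rational(12, 5), -5), -7) = Mul(Rational(-13, 5), -7) = Rational(91, 5)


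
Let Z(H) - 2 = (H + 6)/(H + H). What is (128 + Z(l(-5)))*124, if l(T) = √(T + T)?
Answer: 16182 - 186*I*√10/5 ≈ 16182.0 - 117.64*I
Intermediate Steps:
l(T) = √2*√T (l(T) = √(2*T) = √2*√T)
Z(H) = 2 + (6 + H)/(2*H) (Z(H) = 2 + (H + 6)/(H + H) = 2 + (6 + H)/((2*H)) = 2 + (6 + H)*(1/(2*H)) = 2 + (6 + H)/(2*H))
(128 + Z(l(-5)))*124 = (128 + (5/2 + 3/((√2*√(-5)))))*124 = (128 + (5/2 + 3/((√2*(I*√5)))))*124 = (128 + (5/2 + 3/((I*√10))))*124 = (128 + (5/2 + 3*(-I*√10/10)))*124 = (128 + (5/2 - 3*I*√10/10))*124 = (261/2 - 3*I*√10/10)*124 = 16182 - 186*I*√10/5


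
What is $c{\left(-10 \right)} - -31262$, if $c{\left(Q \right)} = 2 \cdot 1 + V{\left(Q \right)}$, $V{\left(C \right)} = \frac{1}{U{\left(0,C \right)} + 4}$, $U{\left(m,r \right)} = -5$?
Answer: $31263$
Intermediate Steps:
$V{\left(C \right)} = -1$ ($V{\left(C \right)} = \frac{1}{-5 + 4} = \frac{1}{-1} = -1$)
$c{\left(Q \right)} = 1$ ($c{\left(Q \right)} = 2 \cdot 1 - 1 = 2 - 1 = 1$)
$c{\left(-10 \right)} - -31262 = 1 - -31262 = 1 + 31262 = 31263$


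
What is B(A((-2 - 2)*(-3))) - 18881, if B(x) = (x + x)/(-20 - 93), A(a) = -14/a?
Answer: -6400652/339 ≈ -18881.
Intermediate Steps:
B(x) = -2*x/113 (B(x) = (2*x)/(-113) = -2*x/113)
B(A((-2 - 2)*(-3))) - 18881 = -(-28)/(113*((-2 - 2)*(-3))) - 18881 = -(-28)/(113*((-4*(-3)))) - 18881 = -(-28)/(113*12) - 18881 = -2/113*(-7/6) - 18881 = 7/339 - 18881 = -6400652/339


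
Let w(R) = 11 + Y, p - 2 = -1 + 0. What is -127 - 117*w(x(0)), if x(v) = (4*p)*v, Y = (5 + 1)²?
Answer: -5626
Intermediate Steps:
p = 1 (p = 2 + (-1 + 0) = 2 - 1 = 1)
Y = 36 (Y = 6² = 36)
x(v) = 4*v (x(v) = (4*1)*v = 4*v)
w(R) = 47 (w(R) = 11 + 36 = 47)
-127 - 117*w(x(0)) = -127 - 117*47 = -127 - 5499 = -5626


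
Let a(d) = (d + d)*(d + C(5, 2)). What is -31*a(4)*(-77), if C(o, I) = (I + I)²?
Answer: 381920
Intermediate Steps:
C(o, I) = 4*I² (C(o, I) = (2*I)² = 4*I²)
a(d) = 2*d*(16 + d) (a(d) = (d + d)*(d + 4*2²) = (2*d)*(d + 4*4) = (2*d)*(d + 16) = (2*d)*(16 + d) = 2*d*(16 + d))
-31*a(4)*(-77) = -62*4*(16 + 4)*(-77) = -62*4*20*(-77) = -31*160*(-77) = -4960*(-77) = 381920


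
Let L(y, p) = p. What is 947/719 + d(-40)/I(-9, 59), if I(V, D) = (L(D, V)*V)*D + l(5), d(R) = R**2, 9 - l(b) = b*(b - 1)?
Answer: 177053/107131 ≈ 1.6527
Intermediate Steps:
l(b) = 9 - b*(-1 + b) (l(b) = 9 - b*(b - 1) = 9 - b*(-1 + b))
I(V, D) = -11 + D*V**2 (I(V, D) = (V*V)*D + (9 + 5 - 1*5**2) = V**2*D + (9 + 5 - 1*25) = D*V**2 + (9 + 5 - 25) = D*V**2 - 11 = -11 + D*V**2)
947/719 + d(-40)/I(-9, 59) = 947/719 + (-40)**2/(-11 + 59*(-9)**2) = 947*(1/719) + 1600/(-11 + 59*81) = 947/719 + 1600/(-11 + 4779) = 947/719 + 1600/4768 = 947/719 + 1600*(1/4768) = 947/719 + 50/149 = 177053/107131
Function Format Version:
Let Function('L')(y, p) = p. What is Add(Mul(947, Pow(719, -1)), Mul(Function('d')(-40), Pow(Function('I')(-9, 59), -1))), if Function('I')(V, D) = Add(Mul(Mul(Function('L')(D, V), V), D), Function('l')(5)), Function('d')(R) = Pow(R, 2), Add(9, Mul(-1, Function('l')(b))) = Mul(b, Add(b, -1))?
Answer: Rational(177053, 107131) ≈ 1.6527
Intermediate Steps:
Function('l')(b) = Add(9, Mul(-1, b, Add(-1, b))) (Function('l')(b) = Add(9, Mul(-1, Mul(b, Add(b, -1)))) = Add(9, Mul(-1, Mul(b, Add(-1, b)))) = Add(9, Mul(-1, b, Add(-1, b))))
Function('I')(V, D) = Add(-11, Mul(D, Pow(V, 2))) (Function('I')(V, D) = Add(Mul(Mul(V, V), D), Add(9, 5, Mul(-1, Pow(5, 2)))) = Add(Mul(Pow(V, 2), D), Add(9, 5, Mul(-1, 25))) = Add(Mul(D, Pow(V, 2)), Add(9, 5, -25)) = Add(Mul(D, Pow(V, 2)), -11) = Add(-11, Mul(D, Pow(V, 2))))
Add(Mul(947, Pow(719, -1)), Mul(Function('d')(-40), Pow(Function('I')(-9, 59), -1))) = Add(Mul(947, Pow(719, -1)), Mul(Pow(-40, 2), Pow(Add(-11, Mul(59, Pow(-9, 2))), -1))) = Add(Mul(947, Rational(1, 719)), Mul(1600, Pow(Add(-11, Mul(59, 81)), -1))) = Add(Rational(947, 719), Mul(1600, Pow(Add(-11, 4779), -1))) = Add(Rational(947, 719), Mul(1600, Pow(4768, -1))) = Add(Rational(947, 719), Mul(1600, Rational(1, 4768))) = Add(Rational(947, 719), Rational(50, 149)) = Rational(177053, 107131)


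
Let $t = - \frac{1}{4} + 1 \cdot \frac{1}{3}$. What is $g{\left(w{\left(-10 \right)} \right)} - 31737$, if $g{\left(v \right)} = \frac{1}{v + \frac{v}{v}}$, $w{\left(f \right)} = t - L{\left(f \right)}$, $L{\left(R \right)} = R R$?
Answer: $- \frac{37671831}{1187} \approx -31737.0$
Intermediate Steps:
$L{\left(R \right)} = R^{2}$
$t = \frac{1}{12}$ ($t = \left(-1\right) \frac{1}{4} + 1 \cdot \frac{1}{3} = - \frac{1}{4} + \frac{1}{3} = \frac{1}{12} \approx 0.083333$)
$w{\left(f \right)} = \frac{1}{12} - f^{2}$
$g{\left(v \right)} = \frac{1}{1 + v}$ ($g{\left(v \right)} = \frac{1}{v + 1} = \frac{1}{1 + v}$)
$g{\left(w{\left(-10 \right)} \right)} - 31737 = \frac{1}{1 + \left(\frac{1}{12} - \left(-10\right)^{2}\right)} - 31737 = \frac{1}{1 + \left(\frac{1}{12} - 100\right)} - 31737 = \frac{1}{1 - \frac{1199}{12}} - 31737 = \frac{1}{- \frac{1187}{12}} - 31737 = - \frac{12}{1187} - 31737 = - \frac{37671831}{1187}$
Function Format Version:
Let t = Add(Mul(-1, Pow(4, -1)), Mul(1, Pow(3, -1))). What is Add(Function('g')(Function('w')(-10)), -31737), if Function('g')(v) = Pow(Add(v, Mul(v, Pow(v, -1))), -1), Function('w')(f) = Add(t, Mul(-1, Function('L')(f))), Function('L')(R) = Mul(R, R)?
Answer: Rational(-37671831, 1187) ≈ -31737.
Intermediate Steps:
Function('L')(R) = Pow(R, 2)
t = Rational(1, 12) (t = Add(Mul(-1, Rational(1, 4)), Mul(1, Rational(1, 3))) = Add(Rational(-1, 4), Rational(1, 3)) = Rational(1, 12) ≈ 0.083333)
Function('w')(f) = Add(Rational(1, 12), Mul(-1, Pow(f, 2)))
Function('g')(v) = Pow(Add(1, v), -1) (Function('g')(v) = Pow(Add(v, 1), -1) = Pow(Add(1, v), -1))
Add(Function('g')(Function('w')(-10)), -31737) = Add(Pow(Add(1, Add(Rational(1, 12), Mul(-1, Pow(-10, 2)))), -1), -31737) = Add(Pow(Add(1, Add(Rational(1, 12), Mul(-1, 100))), -1), -31737) = Add(Pow(Add(1, Add(Rational(1, 12), -100)), -1), -31737) = Add(Pow(Add(1, Rational(-1199, 12)), -1), -31737) = Add(Pow(Rational(-1187, 12), -1), -31737) = Add(Rational(-12, 1187), -31737) = Rational(-37671831, 1187)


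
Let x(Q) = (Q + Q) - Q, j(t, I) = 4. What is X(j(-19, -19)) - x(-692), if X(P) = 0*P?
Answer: 692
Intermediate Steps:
x(Q) = Q (x(Q) = 2*Q - Q = Q)
X(P) = 0
X(j(-19, -19)) - x(-692) = 0 - 1*(-692) = 0 + 692 = 692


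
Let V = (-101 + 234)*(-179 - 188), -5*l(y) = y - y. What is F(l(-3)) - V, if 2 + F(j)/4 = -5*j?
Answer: 48803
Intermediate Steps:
l(y) = 0 (l(y) = -(y - y)/5 = -1/5*0 = 0)
F(j) = -8 - 20*j (F(j) = -8 + 4*(-5*j) = -8 - 20*j)
V = -48811 (V = 133*(-367) = -48811)
F(l(-3)) - V = (-8 - 20*0) - 1*(-48811) = (-8 + 0) + 48811 = -8 + 48811 = 48803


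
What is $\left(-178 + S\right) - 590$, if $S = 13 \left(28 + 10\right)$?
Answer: $-274$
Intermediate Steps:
$S = 494$ ($S = 13 \cdot 38 = 494$)
$\left(-178 + S\right) - 590 = \left(-178 + 494\right) - 590 = 316 - 590 = -274$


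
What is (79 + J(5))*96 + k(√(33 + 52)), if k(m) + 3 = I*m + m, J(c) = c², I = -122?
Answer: 9981 - 121*√85 ≈ 8865.4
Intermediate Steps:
k(m) = -3 - 121*m (k(m) = -3 + (-122*m + m) = -3 - 121*m)
(79 + J(5))*96 + k(√(33 + 52)) = (79 + 5²)*96 + (-3 - 121*√(33 + 52)) = (79 + 25)*96 + (-3 - 121*√85) = 104*96 + (-3 - 121*√85) = 9984 + (-3 - 121*√85) = 9981 - 121*√85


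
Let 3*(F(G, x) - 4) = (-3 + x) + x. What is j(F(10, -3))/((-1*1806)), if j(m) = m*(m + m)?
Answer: -1/903 ≈ -0.0011074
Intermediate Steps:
F(G, x) = 3 + 2*x/3 (F(G, x) = 4 + ((-3 + x) + x)/3 = 4 + (-3 + 2*x)/3 = 4 + (-1 + 2*x/3) = 3 + 2*x/3)
j(m) = 2*m² (j(m) = m*(2*m) = 2*m²)
j(F(10, -3))/((-1*1806)) = (2*(3 + (⅔)*(-3))²)/((-1*1806)) = (2*(3 - 2)²)/(-1806) = (2*1²)*(-1/1806) = (2*1)*(-1/1806) = 2*(-1/1806) = -1/903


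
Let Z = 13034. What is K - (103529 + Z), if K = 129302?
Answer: 12739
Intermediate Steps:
K - (103529 + Z) = 129302 - (103529 + 13034) = 129302 - 1*116563 = 129302 - 116563 = 12739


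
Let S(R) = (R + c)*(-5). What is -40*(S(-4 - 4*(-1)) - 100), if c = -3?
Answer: 3400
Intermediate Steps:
S(R) = 15 - 5*R (S(R) = (R - 3)*(-5) = (-3 + R)*(-5) = 15 - 5*R)
-40*(S(-4 - 4*(-1)) - 100) = -40*((15 - 5*(-4 - 4*(-1))) - 100) = -40*((15 - 5*(-4 + 4)) - 100) = -40*((15 - 5*0) - 100) = -40*((15 + 0) - 100) = -40*(15 - 100) = -40*(-85) = 3400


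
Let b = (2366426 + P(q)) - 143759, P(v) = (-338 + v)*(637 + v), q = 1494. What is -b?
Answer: -4686103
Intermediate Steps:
b = 4686103 (b = (2366426 + (-215306 + 1494**2 + 299*1494)) - 143759 = (2366426 + (-215306 + 2232036 + 446706)) - 143759 = (2366426 + 2463436) - 143759 = 4829862 - 143759 = 4686103)
-b = -1*4686103 = -4686103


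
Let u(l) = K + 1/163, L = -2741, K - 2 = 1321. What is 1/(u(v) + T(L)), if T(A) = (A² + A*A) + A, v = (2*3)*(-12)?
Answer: 163/2449033273 ≈ 6.6557e-8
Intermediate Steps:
K = 1323 (K = 2 + 1321 = 1323)
v = -72 (v = 6*(-12) = -72)
u(l) = 215650/163 (u(l) = 1323 + 1/163 = 215650/163)
T(A) = A + 2*A² (T(A) = (A² + A²) + A = 2*A² + A = A + 2*A²)
1/(u(v) + T(L)) = 1/(215650/163 - 2741*(1 + 2*(-2741))) = 1/(215650/163 - 2741*(1 - 5482)) = 1/(215650/163 - 2741*(-5481)) = 1/(215650/163 + 15023421) = 1/(2449033273/163) = 163/2449033273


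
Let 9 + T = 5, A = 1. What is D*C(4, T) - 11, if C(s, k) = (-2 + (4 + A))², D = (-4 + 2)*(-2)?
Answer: 25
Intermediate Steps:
T = -4 (T = -9 + 5 = -4)
D = 4 (D = -2*(-2) = 4)
C(s, k) = 9 (C(s, k) = (-2 + (4 + 1))² = (-2 + 5)² = 3² = 9)
D*C(4, T) - 11 = 4*9 - 11 = 36 - 11 = 25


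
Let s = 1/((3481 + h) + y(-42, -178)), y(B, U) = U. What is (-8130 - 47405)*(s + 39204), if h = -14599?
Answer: -24593584949905/11296 ≈ -2.1772e+9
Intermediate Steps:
s = -1/11296 (s = 1/((3481 - 14599) - 178) = 1/(-11118 - 178) = 1/(-11296) = -1/11296 ≈ -8.8527e-5)
(-8130 - 47405)*(s + 39204) = (-8130 - 47405)*(-1/11296 + 39204) = -55535*442848383/11296 = -24593584949905/11296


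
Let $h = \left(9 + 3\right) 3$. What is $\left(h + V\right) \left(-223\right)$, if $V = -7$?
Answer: $-6467$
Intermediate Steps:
$h = 36$ ($h = 12 \cdot 3 = 36$)
$\left(h + V\right) \left(-223\right) = \left(36 - 7\right) \left(-223\right) = 29 \left(-223\right) = -6467$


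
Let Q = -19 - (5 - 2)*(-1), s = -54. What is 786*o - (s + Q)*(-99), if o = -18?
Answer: -21078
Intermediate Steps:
Q = -16 (Q = -19 - 3*(-1) = -19 - 1*(-3) = -19 + 3 = -16)
786*o - (s + Q)*(-99) = 786*(-18) - (-54 - 16)*(-99) = -14148 - (-70)*(-99) = -14148 - 1*6930 = -14148 - 6930 = -21078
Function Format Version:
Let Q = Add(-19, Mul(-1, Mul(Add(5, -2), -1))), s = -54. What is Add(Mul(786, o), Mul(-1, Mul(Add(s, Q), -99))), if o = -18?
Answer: -21078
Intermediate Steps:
Q = -16 (Q = Add(-19, Mul(-1, Mul(3, -1))) = Add(-19, Mul(-1, -3)) = Add(-19, 3) = -16)
Add(Mul(786, o), Mul(-1, Mul(Add(s, Q), -99))) = Add(Mul(786, -18), Mul(-1, Mul(Add(-54, -16), -99))) = Add(-14148, Mul(-1, Mul(-70, -99))) = Add(-14148, Mul(-1, 6930)) = Add(-14148, -6930) = -21078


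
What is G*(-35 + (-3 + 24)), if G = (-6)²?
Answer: -504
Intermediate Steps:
G = 36
G*(-35 + (-3 + 24)) = 36*(-35 + (-3 + 24)) = 36*(-35 + 21) = 36*(-14) = -504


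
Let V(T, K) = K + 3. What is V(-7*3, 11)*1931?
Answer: 27034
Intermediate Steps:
V(T, K) = 3 + K
V(-7*3, 11)*1931 = (3 + 11)*1931 = 14*1931 = 27034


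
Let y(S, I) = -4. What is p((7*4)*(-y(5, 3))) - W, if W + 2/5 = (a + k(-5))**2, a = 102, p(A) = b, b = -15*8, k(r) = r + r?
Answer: -42918/5 ≈ -8583.6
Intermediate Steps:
k(r) = 2*r
b = -120
p(A) = -120
W = 42318/5 (W = -2/5 + (102 + 2*(-5))**2 = -2/5 + (102 - 10)**2 = -2/5 + 92**2 = -2/5 + 8464 = 42318/5 ≈ 8463.6)
p((7*4)*(-y(5, 3))) - W = -120 - 1*42318/5 = -120 - 42318/5 = -42918/5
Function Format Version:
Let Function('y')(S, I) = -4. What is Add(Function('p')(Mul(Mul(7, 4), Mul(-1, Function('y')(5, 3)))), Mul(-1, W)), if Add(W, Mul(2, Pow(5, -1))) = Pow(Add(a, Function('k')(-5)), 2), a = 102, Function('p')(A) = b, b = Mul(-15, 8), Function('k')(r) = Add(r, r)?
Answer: Rational(-42918, 5) ≈ -8583.6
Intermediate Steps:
Function('k')(r) = Mul(2, r)
b = -120
Function('p')(A) = -120
W = Rational(42318, 5) (W = Add(Rational(-2, 5), Pow(Add(102, Mul(2, -5)), 2)) = Add(Rational(-2, 5), Pow(Add(102, -10), 2)) = Add(Rational(-2, 5), Pow(92, 2)) = Add(Rational(-2, 5), 8464) = Rational(42318, 5) ≈ 8463.6)
Add(Function('p')(Mul(Mul(7, 4), Mul(-1, Function('y')(5, 3)))), Mul(-1, W)) = Add(-120, Mul(-1, Rational(42318, 5))) = Add(-120, Rational(-42318, 5)) = Rational(-42918, 5)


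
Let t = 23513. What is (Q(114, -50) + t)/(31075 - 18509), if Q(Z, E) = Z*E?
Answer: 17813/12566 ≈ 1.4176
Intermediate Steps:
Q(Z, E) = E*Z
(Q(114, -50) + t)/(31075 - 18509) = (-50*114 + 23513)/(31075 - 18509) = (-5700 + 23513)/12566 = 17813*(1/12566) = 17813/12566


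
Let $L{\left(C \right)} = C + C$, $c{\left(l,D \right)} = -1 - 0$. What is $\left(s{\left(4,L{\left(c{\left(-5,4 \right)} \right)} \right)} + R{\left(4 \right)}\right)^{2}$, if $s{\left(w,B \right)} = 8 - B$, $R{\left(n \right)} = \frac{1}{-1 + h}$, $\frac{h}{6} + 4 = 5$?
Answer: $\frac{2601}{25} \approx 104.04$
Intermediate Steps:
$h = 6$ ($h = -24 + 6 \cdot 5 = -24 + 30 = 6$)
$c{\left(l,D \right)} = -1$ ($c{\left(l,D \right)} = -1 + 0 = -1$)
$L{\left(C \right)} = 2 C$
$R{\left(n \right)} = \frac{1}{5}$ ($R{\left(n \right)} = \frac{1}{-1 + 6} = \frac{1}{5}$)
$\left(s{\left(4,L{\left(c{\left(-5,4 \right)} \right)} \right)} + R{\left(4 \right)}\right)^{2} = \left(\left(8 - 2 \left(-1\right)\right) + \frac{1}{5}\right)^{2} = \left(\left(8 - -2\right) + \frac{1}{5}\right)^{2} = \left(\left(8 + 2\right) + \frac{1}{5}\right)^{2} = \left(10 + \frac{1}{5}\right)^{2} = \left(\frac{51}{5}\right)^{2} = \frac{2601}{25}$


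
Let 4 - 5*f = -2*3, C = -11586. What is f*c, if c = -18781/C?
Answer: 18781/5793 ≈ 3.2420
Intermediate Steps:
c = 18781/11586 (c = -18781/(-11586) = -18781*(-1/11586) = 18781/11586 ≈ 1.6210)
f = 2 (f = ⅘ - (-2)*3/5 = ⅘ - ⅕*(-6) = ⅘ + 6/5 = 2)
f*c = 2*(18781/11586) = 18781/5793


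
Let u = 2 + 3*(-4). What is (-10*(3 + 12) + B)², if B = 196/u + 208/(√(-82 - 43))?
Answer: 3552256/125 + 352768*I*√5/125 ≈ 28418.0 + 6310.5*I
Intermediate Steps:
u = -10 (u = 2 - 12 = -10)
B = -98/5 - 208*I*√5/25 (B = 196/(-10) + 208/(√(-82 - 43)) = 196*(-⅒) + 208/(√(-125)) = -98/5 + 208/((5*I*√5)) = -98/5 + 208*(-I*√5/25) = -98/5 - 208*I*√5/25 ≈ -19.6 - 18.604*I)
(-10*(3 + 12) + B)² = (-10*(3 + 12) + (-98/5 - 208*I*√5/25))² = (-10*15 + (-98/5 - 208*I*√5/25))² = (-150 + (-98/5 - 208*I*√5/25))² = (-848/5 - 208*I*√5/25)²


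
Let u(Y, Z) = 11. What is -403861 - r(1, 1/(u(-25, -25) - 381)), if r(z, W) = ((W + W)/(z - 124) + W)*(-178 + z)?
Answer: -6126578509/15170 ≈ -4.0386e+5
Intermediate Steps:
r(z, W) = (-178 + z)*(W + 2*W/(-124 + z)) (r(z, W) = ((2*W)/(-124 + z) + W)*(-178 + z) = (2*W/(-124 + z) + W)*(-178 + z) = (W + 2*W/(-124 + z))*(-178 + z) = (-178 + z)*(W + 2*W/(-124 + z)))
-403861 - r(1, 1/(u(-25, -25) - 381)) = -403861 - (21716 + 1² - 300*1)/((11 - 381)*(-124 + 1)) = -403861 - (21716 + 1 - 300)/((-370)*(-123)) = -403861 - (-1)*(-1)*21417/(370*123) = -403861 - 1*7139/15170 = -403861 - 7139/15170 = -6126578509/15170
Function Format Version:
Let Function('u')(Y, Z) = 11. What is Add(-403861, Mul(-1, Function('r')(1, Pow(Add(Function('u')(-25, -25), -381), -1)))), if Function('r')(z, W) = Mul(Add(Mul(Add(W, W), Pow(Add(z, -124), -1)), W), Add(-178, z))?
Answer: Rational(-6126578509, 15170) ≈ -4.0386e+5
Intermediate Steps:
Function('r')(z, W) = Mul(Add(-178, z), Add(W, Mul(2, W, Pow(Add(-124, z), -1)))) (Function('r')(z, W) = Mul(Add(Mul(Mul(2, W), Pow(Add(-124, z), -1)), W), Add(-178, z)) = Mul(Add(Mul(2, W, Pow(Add(-124, z), -1)), W), Add(-178, z)) = Mul(Add(W, Mul(2, W, Pow(Add(-124, z), -1))), Add(-178, z)) = Mul(Add(-178, z), Add(W, Mul(2, W, Pow(Add(-124, z), -1)))))
Add(-403861, Mul(-1, Function('r')(1, Pow(Add(Function('u')(-25, -25), -381), -1)))) = Add(-403861, Mul(-1, Mul(Pow(Add(11, -381), -1), Pow(Add(-124, 1), -1), Add(21716, Pow(1, 2), Mul(-300, 1))))) = Add(-403861, Mul(-1, Mul(Pow(-370, -1), Pow(-123, -1), Add(21716, 1, -300)))) = Add(-403861, Mul(-1, Mul(Rational(-1, 370), Rational(-1, 123), 21417))) = Add(-403861, Mul(-1, Rational(7139, 15170))) = Add(-403861, Rational(-7139, 15170)) = Rational(-6126578509, 15170)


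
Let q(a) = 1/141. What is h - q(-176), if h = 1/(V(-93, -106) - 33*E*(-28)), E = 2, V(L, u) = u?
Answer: -1601/245622 ≈ -0.0065181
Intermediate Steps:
q(a) = 1/141
h = 1/1742 (h = 1/(-106 - 33*2*(-28)) = 1/(-106 - 66*(-28)) = 1/(-106 + 1848) = 1/1742 ≈ 0.00057405)
h - q(-176) = 1/1742 - 1*1/141 = 1/1742 - 1/141 = -1601/245622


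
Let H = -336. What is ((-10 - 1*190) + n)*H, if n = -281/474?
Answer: 5324536/79 ≈ 67399.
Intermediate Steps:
n = -281/474 (n = -281*1/474 = -281/474 ≈ -0.59283)
((-10 - 1*190) + n)*H = ((-10 - 1*190) - 281/474)*(-336) = ((-10 - 190) - 281/474)*(-336) = (-200 - 281/474)*(-336) = -95081/474*(-336) = 5324536/79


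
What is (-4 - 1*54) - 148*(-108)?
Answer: 15926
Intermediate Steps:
(-4 - 1*54) - 148*(-108) = (-4 - 54) + 15984 = -58 + 15984 = 15926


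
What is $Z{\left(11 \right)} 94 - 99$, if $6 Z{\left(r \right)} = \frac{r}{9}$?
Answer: $- \frac{2156}{27} \approx -79.852$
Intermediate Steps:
$Z{\left(r \right)} = \frac{r}{54}$ ($Z{\left(r \right)} = \frac{r \frac{1}{9}}{6} = \frac{\frac{1}{9} r}{6} = \frac{r}{54}$)
$Z{\left(11 \right)} 94 - 99 = \frac{1}{54} \cdot 11 \cdot 94 - 99 = \frac{11}{54} \cdot 94 - 99 = \frac{517}{27} - 99 = - \frac{2156}{27}$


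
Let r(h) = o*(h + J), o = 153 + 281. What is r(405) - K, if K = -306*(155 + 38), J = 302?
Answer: 365896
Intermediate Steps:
o = 434
K = -59058 (K = -306*193 = -59058)
r(h) = 131068 + 434*h (r(h) = 434*(h + 302) = 434*(302 + h) = 131068 + 434*h)
r(405) - K = (131068 + 434*405) - 1*(-59058) = (131068 + 175770) + 59058 = 306838 + 59058 = 365896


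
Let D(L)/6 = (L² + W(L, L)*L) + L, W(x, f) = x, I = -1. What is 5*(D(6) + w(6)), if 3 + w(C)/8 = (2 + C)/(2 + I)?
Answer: 2540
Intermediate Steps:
w(C) = -8 + 8*C (w(C) = -24 + 8*((2 + C)/(2 - 1)) = -24 + 8*((2 + C)/1) = -24 + 8*((2 + C)*1) = -24 + 8*(2 + C) = -24 + (16 + 8*C) = -8 + 8*C)
D(L) = 6*L + 12*L² (D(L) = 6*((L² + L*L) + L) = 6*((L² + L²) + L) = 6*(2*L² + L) = 6*(L + 2*L²) = 6*L + 12*L²)
5*(D(6) + w(6)) = 5*(6*6*(1 + 2*6) + (-8 + 8*6)) = 5*(6*6*(1 + 12) + (-8 + 48)) = 5*(6*6*13 + 40) = 5*(468 + 40) = 5*508 = 2540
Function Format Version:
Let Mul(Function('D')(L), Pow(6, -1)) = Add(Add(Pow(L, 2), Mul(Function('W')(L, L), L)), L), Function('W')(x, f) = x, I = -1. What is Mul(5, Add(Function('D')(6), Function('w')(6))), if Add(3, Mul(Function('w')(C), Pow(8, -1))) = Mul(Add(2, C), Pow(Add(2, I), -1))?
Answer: 2540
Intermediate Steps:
Function('w')(C) = Add(-8, Mul(8, C)) (Function('w')(C) = Add(-24, Mul(8, Mul(Add(2, C), Pow(Add(2, -1), -1)))) = Add(-24, Mul(8, Mul(Add(2, C), Pow(1, -1)))) = Add(-24, Mul(8, Mul(Add(2, C), 1))) = Add(-24, Mul(8, Add(2, C))) = Add(-24, Add(16, Mul(8, C))) = Add(-8, Mul(8, C)))
Function('D')(L) = Add(Mul(6, L), Mul(12, Pow(L, 2))) (Function('D')(L) = Mul(6, Add(Add(Pow(L, 2), Mul(L, L)), L)) = Mul(6, Add(Add(Pow(L, 2), Pow(L, 2)), L)) = Mul(6, Add(Mul(2, Pow(L, 2)), L)) = Mul(6, Add(L, Mul(2, Pow(L, 2)))) = Add(Mul(6, L), Mul(12, Pow(L, 2))))
Mul(5, Add(Function('D')(6), Function('w')(6))) = Mul(5, Add(Mul(6, 6, Add(1, Mul(2, 6))), Add(-8, Mul(8, 6)))) = Mul(5, Add(Mul(6, 6, Add(1, 12)), Add(-8, 48))) = Mul(5, Add(Mul(6, 6, 13), 40)) = Mul(5, Add(468, 40)) = Mul(5, 508) = 2540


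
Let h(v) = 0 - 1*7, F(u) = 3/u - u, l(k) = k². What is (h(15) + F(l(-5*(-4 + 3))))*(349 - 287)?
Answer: -49414/25 ≈ -1976.6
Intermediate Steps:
F(u) = -u + 3/u
h(v) = -7 (h(v) = 0 - 7 = -7)
(h(15) + F(l(-5*(-4 + 3))))*(349 - 287) = (-7 + (-(-5*(-4 + 3))² + 3/((-5*(-4 + 3))²)))*(349 - 287) = (-7 + (-(-5*(-1))² + 3/((-5*(-1))²)))*62 = (-7 + (-1*5² + 3/(5²)))*62 = (-7 + (-1*25 + 3/25))*62 = (-7 + (-25 + 3*(1/25)))*62 = (-7 + (-25 + 3/25))*62 = (-7 - 622/25)*62 = -797/25*62 = -49414/25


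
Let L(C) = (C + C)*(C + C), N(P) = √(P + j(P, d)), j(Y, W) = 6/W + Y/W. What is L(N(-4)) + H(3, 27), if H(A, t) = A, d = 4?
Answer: -11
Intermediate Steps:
N(P) = √(3/2 + 5*P/4) (N(P) = √(P + (6 + P)/4) = √(P + (3/2 + P/4)) = √(3/2 + 5*P/4))
L(C) = 4*C² (L(C) = (2*C)*(2*C) = 4*C²)
L(N(-4)) + H(3, 27) = 4*(√(6 + 5*(-4))/2)² + 3 = 4*(√(6 - 20)/2)² + 3 = 4*(√(-14)/2)² + 3 = 4*((I*√14)/2)² + 3 = 4*(I*√14/2)² + 3 = 4*(-7/2) + 3 = -14 + 3 = -11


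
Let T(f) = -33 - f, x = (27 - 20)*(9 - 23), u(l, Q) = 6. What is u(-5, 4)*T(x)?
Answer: 390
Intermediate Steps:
x = -98 (x = 7*(-14) = -98)
u(-5, 4)*T(x) = 6*(-33 - 1*(-98)) = 6*(-33 + 98) = 6*65 = 390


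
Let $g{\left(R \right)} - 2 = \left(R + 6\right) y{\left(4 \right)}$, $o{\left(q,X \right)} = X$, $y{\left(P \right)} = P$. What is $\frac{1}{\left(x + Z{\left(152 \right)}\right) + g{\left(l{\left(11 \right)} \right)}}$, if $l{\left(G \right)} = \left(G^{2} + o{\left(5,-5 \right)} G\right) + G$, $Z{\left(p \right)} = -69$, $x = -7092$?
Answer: $- \frac{1}{6827} \approx -0.00014648$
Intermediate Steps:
$l{\left(G \right)} = G^{2} - 4 G$ ($l{\left(G \right)} = \left(G^{2} - 5 G\right) + G = G^{2} - 4 G$)
$g{\left(R \right)} = 26 + 4 R$ ($g{\left(R \right)} = 2 + \left(R + 6\right) 4 = 2 + \left(6 + R\right) 4 = 2 + \left(24 + 4 R\right) = 26 + 4 R$)
$\frac{1}{\left(x + Z{\left(152 \right)}\right) + g{\left(l{\left(11 \right)} \right)}} = \frac{1}{\left(-7092 - 69\right) + \left(26 + 4 \cdot 11 \left(-4 + 11\right)\right)} = \frac{1}{-7161 + \left(26 + 4 \cdot 11 \cdot 7\right)} = \frac{1}{-7161 + \left(26 + 4 \cdot 77\right)} = \frac{1}{-7161 + \left(26 + 308\right)} = \frac{1}{-7161 + 334} = \frac{1}{-6827} = - \frac{1}{6827}$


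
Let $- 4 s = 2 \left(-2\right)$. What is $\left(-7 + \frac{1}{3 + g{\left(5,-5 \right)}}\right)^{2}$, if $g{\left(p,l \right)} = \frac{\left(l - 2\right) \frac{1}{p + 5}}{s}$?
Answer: $\frac{22801}{529} \approx 43.102$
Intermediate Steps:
$s = 1$ ($s = - \frac{2 \left(-2\right)}{4} = \left(- \frac{1}{4}\right) \left(-4\right) = 1$)
$g{\left(p,l \right)} = \frac{-2 + l}{5 + p}$ ($g{\left(p,l \right)} = \frac{\left(l - 2\right) \frac{1}{p + 5}}{1} = \frac{-2 + l}{5 + p} 1 = \frac{-2 + l}{5 + p}$)
$\left(-7 + \frac{1}{3 + g{\left(5,-5 \right)}}\right)^{2} = \left(-7 + \frac{1}{3 + \frac{-2 - 5}{5 + 5}}\right)^{2} = \left(-7 + \frac{1}{3 + \frac{1}{10} \left(-7\right)}\right)^{2} = \left(-7 + \frac{1}{3 - \frac{7}{10}}\right)^{2} = \left(-7 + \frac{1}{\frac{23}{10}}\right)^{2} = \left(-7 + \frac{10}{23}\right)^{2} = \left(- \frac{151}{23}\right)^{2} = \frac{22801}{529}$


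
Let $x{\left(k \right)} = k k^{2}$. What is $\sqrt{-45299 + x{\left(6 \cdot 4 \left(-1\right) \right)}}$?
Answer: $i \sqrt{59123} \approx 243.15 i$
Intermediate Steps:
$x{\left(k \right)} = k^{3}$
$\sqrt{-45299 + x{\left(6 \cdot 4 \left(-1\right) \right)}} = \sqrt{-45299 + \left(6 \cdot 4 \left(-1\right)\right)^{3}} = \sqrt{-45299 + \left(24 \left(-1\right)\right)^{3}} = \sqrt{-45299 + \left(-24\right)^{3}} = \sqrt{-45299 - 13824} = \sqrt{-59123} = i \sqrt{59123}$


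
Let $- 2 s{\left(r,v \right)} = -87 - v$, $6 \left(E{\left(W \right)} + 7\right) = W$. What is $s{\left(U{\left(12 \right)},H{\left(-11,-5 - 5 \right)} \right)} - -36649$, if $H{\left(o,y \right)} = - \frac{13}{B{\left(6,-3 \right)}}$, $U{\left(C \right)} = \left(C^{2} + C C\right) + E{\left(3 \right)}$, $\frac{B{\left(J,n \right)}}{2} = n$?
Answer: $\frac{440323}{12} \approx 36694.0$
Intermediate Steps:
$B{\left(J,n \right)} = 2 n$
$E{\left(W \right)} = -7 + \frac{W}{6}$
$U{\left(C \right)} = - \frac{13}{2} + 2 C^{2}$ ($U{\left(C \right)} = \left(C^{2} + C C\right) + \left(-7 + \frac{1}{6} \cdot 3\right) = \left(C^{2} + C^{2}\right) + \left(-7 + \frac{1}{2}\right) = 2 C^{2} - \frac{13}{2} = - \frac{13}{2} + 2 C^{2}$)
$H{\left(o,y \right)} = \frac{13}{6}$ ($H{\left(o,y \right)} = - \frac{13}{2 \left(-3\right)} = - \frac{13}{-6} = \left(-13\right) \left(- \frac{1}{6}\right) = \frac{13}{6}$)
$s{\left(r,v \right)} = \frac{87}{2} + \frac{v}{2}$ ($s{\left(r,v \right)} = - \frac{-87 - v}{2} = \frac{87}{2} + \frac{v}{2}$)
$s{\left(U{\left(12 \right)},H{\left(-11,-5 - 5 \right)} \right)} - -36649 = \left(\frac{87}{2} + \frac{1}{2} \cdot \frac{13}{6}\right) - -36649 = \left(\frac{87}{2} + \frac{13}{12}\right) + 36649 = \frac{535}{12} + 36649 = \frac{440323}{12}$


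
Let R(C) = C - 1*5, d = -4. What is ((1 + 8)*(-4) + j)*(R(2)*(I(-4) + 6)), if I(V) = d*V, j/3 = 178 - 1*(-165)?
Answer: -65538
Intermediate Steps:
j = 1029 (j = 3*(178 - 1*(-165)) = 3*(178 + 165) = 3*343 = 1029)
R(C) = -5 + C (R(C) = C - 5 = -5 + C)
I(V) = -4*V
((1 + 8)*(-4) + j)*(R(2)*(I(-4) + 6)) = ((1 + 8)*(-4) + 1029)*((-5 + 2)*(-4*(-4) + 6)) = (9*(-4) + 1029)*(-3*(16 + 6)) = (-36 + 1029)*(-3*22) = 993*(-66) = -65538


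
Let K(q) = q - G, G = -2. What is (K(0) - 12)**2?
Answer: 100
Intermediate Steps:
K(q) = 2 + q (K(q) = q - 1*(-2) = q + 2 = 2 + q)
(K(0) - 12)**2 = ((2 + 0) - 12)**2 = (2 - 12)**2 = (-10)**2 = 100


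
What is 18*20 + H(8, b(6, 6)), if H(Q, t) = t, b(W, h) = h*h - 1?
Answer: 395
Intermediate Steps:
b(W, h) = -1 + h² (b(W, h) = h² - 1 = -1 + h²)
18*20 + H(8, b(6, 6)) = 18*20 + (-1 + 6²) = 360 + (-1 + 36) = 360 + 35 = 395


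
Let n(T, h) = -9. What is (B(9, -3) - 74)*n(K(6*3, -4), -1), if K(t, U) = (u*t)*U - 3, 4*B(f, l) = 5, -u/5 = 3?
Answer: 2619/4 ≈ 654.75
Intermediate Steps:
u = -15 (u = -5*3 = -15)
B(f, l) = 5/4 (B(f, l) = (¼)*5 = 5/4)
K(t, U) = -3 - 15*U*t (K(t, U) = (-15*t)*U - 3 = -15*U*t - 3 = -3 - 15*U*t)
(B(9, -3) - 74)*n(K(6*3, -4), -1) = (5/4 - 74)*(-9) = -291/4*(-9) = 2619/4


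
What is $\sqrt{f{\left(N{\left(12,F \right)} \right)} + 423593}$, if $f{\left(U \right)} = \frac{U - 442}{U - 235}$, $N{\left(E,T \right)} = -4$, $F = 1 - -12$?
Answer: $\frac{3 \sqrt{2688462483}}{239} \approx 650.84$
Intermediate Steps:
$F = 13$ ($F = 1 + 12 = 13$)
$f{\left(U \right)} = \frac{-442 + U}{-235 + U}$
$\sqrt{f{\left(N{\left(12,F \right)} \right)} + 423593} = \sqrt{\frac{-442 - 4}{-235 - 4} + 423593} = \sqrt{\frac{1}{-239} \left(-446\right) + 423593} = \sqrt{\left(- \frac{1}{239}\right) \left(-446\right) + 423593} = \sqrt{\frac{446}{239} + 423593} = \sqrt{\frac{101239173}{239}} = \frac{3 \sqrt{2688462483}}{239}$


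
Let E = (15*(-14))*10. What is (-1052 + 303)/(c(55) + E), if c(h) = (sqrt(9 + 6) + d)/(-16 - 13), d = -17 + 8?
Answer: 440871137/1235904622 - 21721*sqrt(15)/3707713866 ≈ 0.35670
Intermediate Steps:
d = -9
c(h) = 9/29 - sqrt(15)/29 (c(h) = (sqrt(9 + 6) - 9)/(-16 - 13) = (sqrt(15) - 9)/(-29) = (-9 + sqrt(15))*(-1/29) = 9/29 - sqrt(15)/29)
E = -2100 (E = -210*10 = -2100)
(-1052 + 303)/(c(55) + E) = (-1052 + 303)/((9/29 - sqrt(15)/29) - 2100) = -749/(-60891/29 - sqrt(15)/29)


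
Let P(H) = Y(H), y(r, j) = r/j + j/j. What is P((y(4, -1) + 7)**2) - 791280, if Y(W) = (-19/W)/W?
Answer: -202567699/256 ≈ -7.9128e+5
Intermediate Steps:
y(r, j) = 1 + r/j (y(r, j) = r/j + 1 = 1 + r/j)
Y(W) = -19/W**2
P(H) = -19/H**2
P((y(4, -1) + 7)**2) - 791280 = -19/((-1 + 4)/(-1) + 7)**4 - 791280 = -19/(-1*3 + 7)**4 - 791280 = -19/(-3 + 7)**4 - 791280 = -19/(4**2)**2 - 791280 = -19/16**2 - 791280 = -19*1/256 - 791280 = -19/256 - 791280 = -202567699/256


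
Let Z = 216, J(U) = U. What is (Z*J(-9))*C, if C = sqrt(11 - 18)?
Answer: -1944*I*sqrt(7) ≈ -5143.3*I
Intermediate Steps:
C = I*sqrt(7) (C = sqrt(-7) = I*sqrt(7) ≈ 2.6458*I)
(Z*J(-9))*C = (216*(-9))*(I*sqrt(7)) = -1944*I*sqrt(7)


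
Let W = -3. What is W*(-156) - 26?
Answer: 442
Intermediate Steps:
W*(-156) - 26 = -3*(-156) - 26 = 468 - 26 = 442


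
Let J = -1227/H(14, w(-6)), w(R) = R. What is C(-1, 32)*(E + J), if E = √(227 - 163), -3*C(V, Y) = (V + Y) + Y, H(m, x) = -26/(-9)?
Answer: 227535/26 ≈ 8751.3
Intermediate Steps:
H(m, x) = 26/9 (H(m, x) = -26*(-⅑) = 26/9)
C(V, Y) = -2*Y/3 - V/3 (C(V, Y) = -((V + Y) + Y)/3 = -(V + 2*Y)/3 = -2*Y/3 - V/3)
J = -11043/26 (J = -1227/26/9 = -1227*9/26 = -11043/26 ≈ -424.73)
E = 8 (E = √64 = 8)
C(-1, 32)*(E + J) = (-⅔*32 - ⅓*(-1))*(8 - 11043/26) = (-64/3 + ⅓)*(-10835/26) = -21*(-10835/26) = 227535/26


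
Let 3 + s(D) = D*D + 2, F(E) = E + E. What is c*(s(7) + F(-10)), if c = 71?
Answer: 1988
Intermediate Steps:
F(E) = 2*E
s(D) = -1 + D**2 (s(D) = -3 + (D*D + 2) = -3 + (D**2 + 2) = -3 + (2 + D**2) = -1 + D**2)
c*(s(7) + F(-10)) = 71*((-1 + 7**2) + 2*(-10)) = 71*((-1 + 49) - 20) = 71*(48 - 20) = 71*28 = 1988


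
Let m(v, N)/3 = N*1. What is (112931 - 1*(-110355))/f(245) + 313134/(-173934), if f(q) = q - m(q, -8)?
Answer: 6458799013/7798041 ≈ 828.26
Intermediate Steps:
m(v, N) = 3*N (m(v, N) = 3*(N*1) = 3*N)
f(q) = 24 + q (f(q) = q - 3*(-8) = q - 1*(-24) = q + 24 = 24 + q)
(112931 - 1*(-110355))/f(245) + 313134/(-173934) = (112931 - 1*(-110355))/(24 + 245) + 313134/(-173934) = (112931 + 110355)/269 + 313134*(-1/173934) = 223286*(1/269) - 52189/28989 = 223286/269 - 52189/28989 = 6458799013/7798041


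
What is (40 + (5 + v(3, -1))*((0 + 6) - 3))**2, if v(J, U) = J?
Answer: 4096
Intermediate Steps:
(40 + (5 + v(3, -1))*((0 + 6) - 3))**2 = (40 + (5 + 3)*((0 + 6) - 3))**2 = (40 + 8*(6 - 3))**2 = (40 + 8*3)**2 = (40 + 24)**2 = 64**2 = 4096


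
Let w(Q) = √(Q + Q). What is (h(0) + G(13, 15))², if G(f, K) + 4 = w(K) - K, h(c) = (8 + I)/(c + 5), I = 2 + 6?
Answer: 6991/25 - 158*√30/5 ≈ 106.56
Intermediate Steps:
I = 8
h(c) = 16/(5 + c) (h(c) = (8 + 8)/(c + 5) = 16/(5 + c))
w(Q) = √2*√Q (w(Q) = √(2*Q) = √2*√Q)
G(f, K) = -4 - K + √2*√K (G(f, K) = -4 + (√2*√K - K) = -4 + (-K + √2*√K) = -4 - K + √2*√K)
(h(0) + G(13, 15))² = (16/(5 + 0) + (-4 - 1*15 + √2*√15))² = (16/5 + (-4 - 15 + √30))² = (16*(⅕) + (-19 + √30))² = (16/5 + (-19 + √30))² = (-79/5 + √30)²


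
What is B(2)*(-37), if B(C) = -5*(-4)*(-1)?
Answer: 740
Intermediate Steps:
B(C) = -20 (B(C) = 20*(-1) = -20)
B(2)*(-37) = -20*(-37) = 740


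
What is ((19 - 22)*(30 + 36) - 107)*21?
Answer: -6405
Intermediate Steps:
((19 - 22)*(30 + 36) - 107)*21 = (-3*66 - 107)*21 = (-198 - 107)*21 = -305*21 = -6405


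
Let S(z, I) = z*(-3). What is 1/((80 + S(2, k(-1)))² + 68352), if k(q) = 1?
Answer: 1/73828 ≈ 1.3545e-5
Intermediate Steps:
S(z, I) = -3*z
1/((80 + S(2, k(-1)))² + 68352) = 1/((80 - 3*2)² + 68352) = 1/((80 - 6)² + 68352) = 1/(74² + 68352) = 1/(5476 + 68352) = 1/73828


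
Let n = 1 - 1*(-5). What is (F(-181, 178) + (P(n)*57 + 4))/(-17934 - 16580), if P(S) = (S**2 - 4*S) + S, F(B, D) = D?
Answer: -604/17257 ≈ -0.035000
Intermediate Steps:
n = 6 (n = 1 + 5 = 6)
P(S) = S**2 - 3*S
(F(-181, 178) + (P(n)*57 + 4))/(-17934 - 16580) = (178 + ((6*(-3 + 6))*57 + 4))/(-17934 - 16580) = (178 + ((6*3)*57 + 4))/(-34514) = (178 + (18*57 + 4))*(-1/34514) = (178 + (1026 + 4))*(-1/34514) = (178 + 1030)*(-1/34514) = 1208*(-1/34514) = -604/17257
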